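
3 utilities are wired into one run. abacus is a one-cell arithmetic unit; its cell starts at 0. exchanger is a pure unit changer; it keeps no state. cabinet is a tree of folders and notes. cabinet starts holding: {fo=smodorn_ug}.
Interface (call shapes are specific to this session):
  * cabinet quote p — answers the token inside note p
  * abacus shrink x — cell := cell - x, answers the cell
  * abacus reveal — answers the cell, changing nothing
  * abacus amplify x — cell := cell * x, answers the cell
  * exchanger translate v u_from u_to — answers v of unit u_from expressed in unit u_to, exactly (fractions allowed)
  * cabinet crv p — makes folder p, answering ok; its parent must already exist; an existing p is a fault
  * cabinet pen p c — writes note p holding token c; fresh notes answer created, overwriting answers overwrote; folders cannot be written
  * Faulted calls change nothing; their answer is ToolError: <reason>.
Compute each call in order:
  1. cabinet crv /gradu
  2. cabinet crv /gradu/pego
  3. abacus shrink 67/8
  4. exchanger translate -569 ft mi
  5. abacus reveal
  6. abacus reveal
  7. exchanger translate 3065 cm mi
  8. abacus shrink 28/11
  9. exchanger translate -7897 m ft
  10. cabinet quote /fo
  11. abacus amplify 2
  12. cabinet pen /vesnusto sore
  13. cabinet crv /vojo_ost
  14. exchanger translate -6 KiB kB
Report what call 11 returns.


Answer: -961/44

Derivation:
Using cabinet crv using p=/gradu, — result: ok.
Calling cabinet crv using p=/gradu/pego, and see ok.
Now I run abacus shrink using x=67/8, and observe -67/8.
Then exchanger translate using v=-569, u_from=ft, u_to=mi: -569/5280.
Now I run abacus reveal, yielding -67/8.
I use abacus reveal, and observe -67/8.
Calling exchanger translate using v=3065, u_from=cm, u_to=mi, which returns 15325/804672.
I run abacus shrink using x=28/11, which returns -961/88.
I run exchanger translate using v=-7897, u_from=m, u_to=ft, → -9871250/381.
I try cabinet quote using p=/fo, and see smodorn_ug.
Invoking abacus amplify using x=2, and see -961/44.
Using cabinet pen using p=/vesnusto, c=sore, giving created.
I try cabinet crv using p=/vojo_ost, — result: ok.
Now I run exchanger translate using v=-6, u_from=KiB, u_to=kB, giving -768/125.


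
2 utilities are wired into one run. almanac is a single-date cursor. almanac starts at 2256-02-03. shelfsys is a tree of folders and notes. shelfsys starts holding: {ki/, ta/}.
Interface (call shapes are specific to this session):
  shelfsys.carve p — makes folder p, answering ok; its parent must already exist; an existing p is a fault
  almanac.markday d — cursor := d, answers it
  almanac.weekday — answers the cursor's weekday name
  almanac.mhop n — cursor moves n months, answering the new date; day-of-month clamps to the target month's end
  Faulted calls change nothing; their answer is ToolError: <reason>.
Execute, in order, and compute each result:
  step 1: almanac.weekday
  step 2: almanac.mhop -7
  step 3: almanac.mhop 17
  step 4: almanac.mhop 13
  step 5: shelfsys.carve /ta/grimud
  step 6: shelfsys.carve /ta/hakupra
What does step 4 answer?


# almanac.weekday() -> Sunday
# almanac.mhop(n=-7) -> 2255-07-03
# almanac.mhop(n=17) -> 2256-12-03
# almanac.mhop(n=13) -> 2258-01-03
# shelfsys.carve(p=/ta/grimud) -> ok
# shelfsys.carve(p=/ta/hakupra) -> ok

Answer: 2258-01-03


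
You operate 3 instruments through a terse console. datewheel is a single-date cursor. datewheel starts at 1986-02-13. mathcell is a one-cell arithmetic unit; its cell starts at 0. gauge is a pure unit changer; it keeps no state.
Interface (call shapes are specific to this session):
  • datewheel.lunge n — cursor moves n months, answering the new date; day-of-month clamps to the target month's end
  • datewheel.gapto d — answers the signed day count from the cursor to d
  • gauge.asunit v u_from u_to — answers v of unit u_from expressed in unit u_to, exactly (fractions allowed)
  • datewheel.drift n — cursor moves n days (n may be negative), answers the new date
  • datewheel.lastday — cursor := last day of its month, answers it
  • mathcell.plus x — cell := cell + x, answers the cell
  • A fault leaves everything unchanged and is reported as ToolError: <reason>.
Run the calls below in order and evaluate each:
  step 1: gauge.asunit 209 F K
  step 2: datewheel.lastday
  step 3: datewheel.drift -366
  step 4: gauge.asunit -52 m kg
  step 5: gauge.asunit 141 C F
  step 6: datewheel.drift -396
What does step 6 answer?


I try gauge.asunit with v=209, u_from=F, u_to=K: 22289/60.
Invoking datewheel.lastday(), → 1986-02-28.
I call datewheel.drift with n=-366, and get 1985-02-27.
Calling gauge.asunit with v=-52, u_from=m, u_to=kg, and get ToolError: incompatible units.
Calling gauge.asunit with v=141, u_from=C, u_to=F, which returns 1429/5.
Now I run datewheel.drift with n=-396: 1984-01-28.

Answer: 1984-01-28


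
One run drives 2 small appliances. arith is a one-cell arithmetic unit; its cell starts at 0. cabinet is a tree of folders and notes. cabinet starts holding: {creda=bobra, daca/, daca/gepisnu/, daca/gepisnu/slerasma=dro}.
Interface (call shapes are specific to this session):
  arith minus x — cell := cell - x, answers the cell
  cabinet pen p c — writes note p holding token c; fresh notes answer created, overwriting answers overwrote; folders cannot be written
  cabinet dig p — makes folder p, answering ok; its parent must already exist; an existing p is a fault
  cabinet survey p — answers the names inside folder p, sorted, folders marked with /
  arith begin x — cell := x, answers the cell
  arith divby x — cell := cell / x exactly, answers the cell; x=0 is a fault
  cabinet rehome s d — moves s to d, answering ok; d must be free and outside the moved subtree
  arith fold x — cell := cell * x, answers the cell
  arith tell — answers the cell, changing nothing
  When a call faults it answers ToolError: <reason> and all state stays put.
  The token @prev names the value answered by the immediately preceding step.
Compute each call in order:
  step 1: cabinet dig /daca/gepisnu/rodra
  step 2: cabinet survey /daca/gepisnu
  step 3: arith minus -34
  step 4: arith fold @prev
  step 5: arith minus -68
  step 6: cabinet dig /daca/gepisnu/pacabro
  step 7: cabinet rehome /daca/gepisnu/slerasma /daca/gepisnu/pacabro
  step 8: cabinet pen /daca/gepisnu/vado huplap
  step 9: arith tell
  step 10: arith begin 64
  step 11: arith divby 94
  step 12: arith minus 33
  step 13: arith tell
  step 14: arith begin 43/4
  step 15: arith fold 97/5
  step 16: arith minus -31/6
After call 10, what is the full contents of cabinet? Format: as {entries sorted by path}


;; cabinet dig(p='/daca/gepisnu/rodra') -> ok
;; cabinet survey(p='/daca/gepisnu') -> [rodra/, slerasma]
;; arith minus(x='-34') -> 34
;; arith fold(x='@prev') -> 1156
;; arith minus(x='-68') -> 1224
;; cabinet dig(p='/daca/gepisnu/pacabro') -> ok
;; cabinet rehome(s='/daca/gepisnu/slerasma', d='/daca/gepisnu/pacabro') -> ToolError: exists
;; cabinet pen(p='/daca/gepisnu/vado', c='huplap') -> created
;; arith tell() -> 1224
;; arith begin(x='64') -> 64
;; arith divby(x='94') -> 32/47
;; arith minus(x='33') -> -1519/47
;; arith tell() -> -1519/47
;; arith begin(x='43/4') -> 43/4
;; arith fold(x='97/5') -> 4171/20
;; arith minus(x='-31/6') -> 12823/60

Answer: {creda=bobra, daca/, daca/gepisnu/, daca/gepisnu/pacabro/, daca/gepisnu/rodra/, daca/gepisnu/slerasma=dro, daca/gepisnu/vado=huplap}


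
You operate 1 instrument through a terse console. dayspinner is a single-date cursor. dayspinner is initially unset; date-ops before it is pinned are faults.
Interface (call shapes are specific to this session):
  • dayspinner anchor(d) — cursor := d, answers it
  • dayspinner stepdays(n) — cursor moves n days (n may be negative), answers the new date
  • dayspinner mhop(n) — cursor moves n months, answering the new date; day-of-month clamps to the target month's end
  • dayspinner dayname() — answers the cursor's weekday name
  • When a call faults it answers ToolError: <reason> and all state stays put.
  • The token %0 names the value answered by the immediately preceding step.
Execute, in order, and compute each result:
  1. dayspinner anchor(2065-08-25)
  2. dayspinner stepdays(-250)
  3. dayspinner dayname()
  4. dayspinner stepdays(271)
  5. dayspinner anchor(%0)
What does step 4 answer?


Answer: 2065-09-15

Derivation:
% dayspinner anchor d=2065-08-25
= 2065-08-25
% dayspinner stepdays n=-250
= 2064-12-18
% dayspinner dayname
= Thursday
% dayspinner stepdays n=271
= 2065-09-15
% dayspinner anchor d=%0
= 2065-09-15


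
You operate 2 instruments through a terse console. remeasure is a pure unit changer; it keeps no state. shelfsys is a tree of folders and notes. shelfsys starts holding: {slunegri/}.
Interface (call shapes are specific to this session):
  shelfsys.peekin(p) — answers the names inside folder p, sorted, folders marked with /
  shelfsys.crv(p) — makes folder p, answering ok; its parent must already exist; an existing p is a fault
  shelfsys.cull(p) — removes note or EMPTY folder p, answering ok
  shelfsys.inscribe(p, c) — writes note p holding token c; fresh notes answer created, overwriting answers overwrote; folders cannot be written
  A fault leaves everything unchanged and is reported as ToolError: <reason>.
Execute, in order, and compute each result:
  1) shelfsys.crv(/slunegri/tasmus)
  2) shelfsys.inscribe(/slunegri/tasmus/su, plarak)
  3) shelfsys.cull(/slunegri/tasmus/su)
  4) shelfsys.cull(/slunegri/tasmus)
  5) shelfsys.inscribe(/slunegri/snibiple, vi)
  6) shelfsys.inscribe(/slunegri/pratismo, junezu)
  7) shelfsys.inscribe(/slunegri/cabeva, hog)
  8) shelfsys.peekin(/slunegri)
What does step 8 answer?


> shelfsys.crv p→/slunegri/tasmus
[out] ok
> shelfsys.inscribe p→/slunegri/tasmus/su c→plarak
[out] created
> shelfsys.cull p→/slunegri/tasmus/su
[out] ok
> shelfsys.cull p→/slunegri/tasmus
[out] ok
> shelfsys.inscribe p→/slunegri/snibiple c→vi
[out] created
> shelfsys.inscribe p→/slunegri/pratismo c→junezu
[out] created
> shelfsys.inscribe p→/slunegri/cabeva c→hog
[out] created
> shelfsys.peekin p→/slunegri
[out] [cabeva, pratismo, snibiple]

Answer: [cabeva, pratismo, snibiple]


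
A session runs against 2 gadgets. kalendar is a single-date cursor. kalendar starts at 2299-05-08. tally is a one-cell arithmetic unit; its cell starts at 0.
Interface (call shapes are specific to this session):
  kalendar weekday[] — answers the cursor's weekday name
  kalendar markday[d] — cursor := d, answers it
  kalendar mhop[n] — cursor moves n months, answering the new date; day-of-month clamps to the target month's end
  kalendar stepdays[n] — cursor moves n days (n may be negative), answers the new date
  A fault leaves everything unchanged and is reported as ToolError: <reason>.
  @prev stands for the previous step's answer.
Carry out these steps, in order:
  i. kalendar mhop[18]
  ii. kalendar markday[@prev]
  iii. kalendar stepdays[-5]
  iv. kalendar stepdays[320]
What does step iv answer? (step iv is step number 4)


Do: kalendar mhop[n='18']
See: 2300-11-08
Do: kalendar markday[d='@prev']
See: 2300-11-08
Do: kalendar stepdays[n='-5']
See: 2300-11-03
Do: kalendar stepdays[n='320']
See: 2301-09-19

Answer: 2301-09-19


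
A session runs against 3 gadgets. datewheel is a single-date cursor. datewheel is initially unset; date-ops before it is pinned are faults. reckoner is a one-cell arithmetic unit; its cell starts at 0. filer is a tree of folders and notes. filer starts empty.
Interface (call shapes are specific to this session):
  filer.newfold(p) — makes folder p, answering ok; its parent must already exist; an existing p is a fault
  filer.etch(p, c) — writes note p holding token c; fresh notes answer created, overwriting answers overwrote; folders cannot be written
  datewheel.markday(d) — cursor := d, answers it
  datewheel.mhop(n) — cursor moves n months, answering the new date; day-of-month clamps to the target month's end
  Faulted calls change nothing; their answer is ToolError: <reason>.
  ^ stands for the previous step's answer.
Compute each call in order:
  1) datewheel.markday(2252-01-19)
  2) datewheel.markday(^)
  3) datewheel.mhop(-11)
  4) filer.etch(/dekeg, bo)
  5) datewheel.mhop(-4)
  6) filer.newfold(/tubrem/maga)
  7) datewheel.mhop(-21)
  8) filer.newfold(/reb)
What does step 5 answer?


Calling datewheel.markday using d='2252-01-19', → 2252-01-19.
I call datewheel.markday using d='^', which returns 2252-01-19.
I use datewheel.mhop using n='-11', yielding 2251-02-19.
Now I run filer.etch using p='/dekeg', c='bo', yielding created.
Then datewheel.mhop using n='-4', and observe 2250-10-19.
Next I call filer.newfold using p='/tubrem/maga', and see ToolError: no parent.
Then datewheel.mhop using n='-21': 2249-01-19.
I use filer.newfold using p='/reb', giving ok.

Answer: 2250-10-19


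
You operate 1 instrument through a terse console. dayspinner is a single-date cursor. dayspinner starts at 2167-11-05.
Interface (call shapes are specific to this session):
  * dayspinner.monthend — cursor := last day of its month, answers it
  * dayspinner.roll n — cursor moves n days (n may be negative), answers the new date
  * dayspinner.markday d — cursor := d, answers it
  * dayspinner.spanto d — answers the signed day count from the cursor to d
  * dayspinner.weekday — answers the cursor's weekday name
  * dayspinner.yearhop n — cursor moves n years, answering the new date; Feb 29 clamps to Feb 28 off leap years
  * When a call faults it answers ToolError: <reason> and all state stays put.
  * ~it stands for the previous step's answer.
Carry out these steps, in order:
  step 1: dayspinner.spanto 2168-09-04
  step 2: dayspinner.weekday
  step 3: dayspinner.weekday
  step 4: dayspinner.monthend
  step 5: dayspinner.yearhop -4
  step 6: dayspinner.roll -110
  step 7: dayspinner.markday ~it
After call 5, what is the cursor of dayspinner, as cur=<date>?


Then spanto passing d: 2168-09-04, yielding 304.
Invoking weekday(): Thursday.
I run weekday(), which returns Thursday.
Invoking monthend, yielding 2167-11-30.
I try yearhop passing n: -4, yielding 2163-11-30.
I use roll passing n: -110, → 2163-08-12.
Using markday passing d: ~it, → 2163-08-12.

Answer: cur=2163-11-30


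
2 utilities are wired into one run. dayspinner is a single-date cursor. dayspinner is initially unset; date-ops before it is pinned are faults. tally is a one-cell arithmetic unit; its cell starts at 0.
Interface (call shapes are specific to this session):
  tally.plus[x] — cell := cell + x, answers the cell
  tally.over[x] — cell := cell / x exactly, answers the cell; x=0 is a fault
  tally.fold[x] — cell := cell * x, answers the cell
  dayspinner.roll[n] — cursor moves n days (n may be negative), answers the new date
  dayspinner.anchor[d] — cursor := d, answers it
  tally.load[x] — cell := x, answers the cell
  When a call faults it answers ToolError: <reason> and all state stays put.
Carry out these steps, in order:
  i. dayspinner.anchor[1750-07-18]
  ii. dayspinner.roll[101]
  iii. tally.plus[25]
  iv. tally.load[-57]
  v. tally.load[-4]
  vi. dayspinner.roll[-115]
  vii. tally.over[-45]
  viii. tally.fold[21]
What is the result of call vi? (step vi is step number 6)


Answer: 1750-07-04

Derivation:
Act: anchor[d: 1750-07-18]
Obs: 1750-07-18
Act: roll[n: 101]
Obs: 1750-10-27
Act: plus[x: 25]
Obs: 25
Act: load[x: -57]
Obs: -57
Act: load[x: -4]
Obs: -4
Act: roll[n: -115]
Obs: 1750-07-04
Act: over[x: -45]
Obs: 4/45
Act: fold[x: 21]
Obs: 28/15


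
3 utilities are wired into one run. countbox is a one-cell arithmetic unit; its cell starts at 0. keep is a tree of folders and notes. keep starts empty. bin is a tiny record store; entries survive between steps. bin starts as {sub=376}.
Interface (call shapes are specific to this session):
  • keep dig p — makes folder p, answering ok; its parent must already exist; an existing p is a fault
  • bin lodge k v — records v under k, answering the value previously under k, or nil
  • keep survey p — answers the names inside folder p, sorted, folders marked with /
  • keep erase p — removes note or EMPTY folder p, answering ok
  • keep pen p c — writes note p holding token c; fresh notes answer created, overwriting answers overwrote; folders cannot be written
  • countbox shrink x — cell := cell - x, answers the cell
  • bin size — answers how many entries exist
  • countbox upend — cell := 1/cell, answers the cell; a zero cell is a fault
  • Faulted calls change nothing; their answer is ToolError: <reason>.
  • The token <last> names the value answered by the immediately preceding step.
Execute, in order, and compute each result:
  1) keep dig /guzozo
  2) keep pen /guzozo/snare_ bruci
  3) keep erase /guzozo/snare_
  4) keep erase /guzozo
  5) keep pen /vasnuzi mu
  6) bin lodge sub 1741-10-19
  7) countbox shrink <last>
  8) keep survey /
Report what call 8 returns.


Answer: [vasnuzi]

Derivation:
% 1. keep dig(p='/guzozo') : ok
% 2. keep pen(p='/guzozo/snare_', c='bruci') : created
% 3. keep erase(p='/guzozo/snare_') : ok
% 4. keep erase(p='/guzozo') : ok
% 5. keep pen(p='/vasnuzi', c='mu') : created
% 6. bin lodge(k='sub', v='1741-10-19') : 376
% 7. countbox shrink(x='<last>') : -376
% 8. keep survey(p='/') : [vasnuzi]


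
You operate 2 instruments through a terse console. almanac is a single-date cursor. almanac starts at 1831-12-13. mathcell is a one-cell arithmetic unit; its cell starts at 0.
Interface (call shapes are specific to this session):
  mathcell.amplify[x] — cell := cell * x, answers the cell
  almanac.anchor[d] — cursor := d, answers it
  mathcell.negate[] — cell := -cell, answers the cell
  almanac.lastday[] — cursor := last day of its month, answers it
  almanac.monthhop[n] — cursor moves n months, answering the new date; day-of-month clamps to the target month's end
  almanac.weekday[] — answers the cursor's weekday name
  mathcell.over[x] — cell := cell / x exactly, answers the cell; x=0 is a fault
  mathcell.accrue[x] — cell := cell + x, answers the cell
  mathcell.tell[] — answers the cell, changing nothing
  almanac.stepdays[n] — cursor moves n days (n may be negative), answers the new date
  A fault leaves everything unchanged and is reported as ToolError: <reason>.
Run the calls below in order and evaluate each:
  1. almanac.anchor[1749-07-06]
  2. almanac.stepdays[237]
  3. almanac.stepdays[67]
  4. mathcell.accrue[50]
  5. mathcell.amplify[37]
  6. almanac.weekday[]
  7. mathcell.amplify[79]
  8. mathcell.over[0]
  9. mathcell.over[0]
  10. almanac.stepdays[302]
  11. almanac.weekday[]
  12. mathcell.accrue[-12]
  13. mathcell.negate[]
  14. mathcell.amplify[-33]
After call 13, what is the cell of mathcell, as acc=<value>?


·→ almanac.anchor(d=1749-07-06)
·← 1749-07-06
·→ almanac.stepdays(n=237)
·← 1750-02-28
·→ almanac.stepdays(n=67)
·← 1750-05-06
·→ mathcell.accrue(x=50)
·← 50
·→ mathcell.amplify(x=37)
·← 1850
·→ almanac.weekday()
·← Wednesday
·→ mathcell.amplify(x=79)
·← 146150
·→ mathcell.over(x=0)
·← ToolError: division by zero
·→ mathcell.over(x=0)
·← ToolError: division by zero
·→ almanac.stepdays(n=302)
·← 1751-03-04
·→ almanac.weekday()
·← Thursday
·→ mathcell.accrue(x=-12)
·← 146138
·→ mathcell.negate()
·← -146138
·→ mathcell.amplify(x=-33)
·← 4822554

Answer: acc=-146138


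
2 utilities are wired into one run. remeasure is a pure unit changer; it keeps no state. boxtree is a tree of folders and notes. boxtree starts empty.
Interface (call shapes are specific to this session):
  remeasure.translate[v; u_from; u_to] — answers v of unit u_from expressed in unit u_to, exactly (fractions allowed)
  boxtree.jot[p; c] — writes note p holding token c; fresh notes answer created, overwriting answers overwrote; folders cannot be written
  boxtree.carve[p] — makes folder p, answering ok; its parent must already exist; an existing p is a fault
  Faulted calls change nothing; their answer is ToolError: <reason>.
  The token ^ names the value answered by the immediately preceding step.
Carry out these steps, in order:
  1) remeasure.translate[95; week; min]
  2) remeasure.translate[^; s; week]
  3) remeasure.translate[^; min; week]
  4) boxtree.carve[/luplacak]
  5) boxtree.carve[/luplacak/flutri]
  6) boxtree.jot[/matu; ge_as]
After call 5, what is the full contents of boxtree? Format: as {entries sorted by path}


Answer: {luplacak/, luplacak/flutri/}

Derivation:
Using remeasure.translate passing 95, week, min, which returns 957600.
Calling remeasure.translate passing ^, s, week, and see 19/12.
Calling remeasure.translate passing ^, min, week, and get 19/120960.
Invoking boxtree.carve passing /luplacak, and see ok.
Then boxtree.carve passing /luplacak/flutri: ok.
Now I run boxtree.jot passing /matu, ge_as: created.


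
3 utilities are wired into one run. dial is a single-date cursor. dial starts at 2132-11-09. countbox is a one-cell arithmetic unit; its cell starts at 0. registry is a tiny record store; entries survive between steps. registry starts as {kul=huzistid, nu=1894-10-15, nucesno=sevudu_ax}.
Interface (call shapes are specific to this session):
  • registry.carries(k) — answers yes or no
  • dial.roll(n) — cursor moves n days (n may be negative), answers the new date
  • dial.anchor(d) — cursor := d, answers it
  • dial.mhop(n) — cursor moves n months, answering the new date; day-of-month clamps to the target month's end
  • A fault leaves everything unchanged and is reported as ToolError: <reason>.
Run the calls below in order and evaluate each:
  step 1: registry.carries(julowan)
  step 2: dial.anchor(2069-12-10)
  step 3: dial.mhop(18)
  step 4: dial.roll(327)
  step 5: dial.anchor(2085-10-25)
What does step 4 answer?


% carries k→julowan
  no
% anchor d→2069-12-10
  2069-12-10
% mhop n→18
  2071-06-10
% roll n→327
  2072-05-02
% anchor d→2085-10-25
  2085-10-25

Answer: 2072-05-02


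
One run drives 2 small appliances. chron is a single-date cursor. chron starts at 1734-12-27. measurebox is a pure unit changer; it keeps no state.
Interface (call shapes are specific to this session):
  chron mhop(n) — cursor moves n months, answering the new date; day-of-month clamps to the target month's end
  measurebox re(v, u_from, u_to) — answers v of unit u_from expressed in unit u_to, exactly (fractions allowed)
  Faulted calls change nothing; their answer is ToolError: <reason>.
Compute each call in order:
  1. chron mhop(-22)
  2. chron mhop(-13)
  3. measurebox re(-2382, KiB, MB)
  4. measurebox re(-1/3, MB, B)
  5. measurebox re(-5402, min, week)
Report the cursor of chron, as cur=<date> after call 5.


==> chron mhop(n: -22)
<== 1733-02-27
==> chron mhop(n: -13)
<== 1732-01-27
==> measurebox re(v: -2382, u_from: KiB, u_to: MB)
<== -38112/15625
==> measurebox re(v: -1/3, u_from: MB, u_to: B)
<== -1000000/3
==> measurebox re(v: -5402, u_from: min, u_to: week)
<== -2701/5040

Answer: cur=1732-01-27


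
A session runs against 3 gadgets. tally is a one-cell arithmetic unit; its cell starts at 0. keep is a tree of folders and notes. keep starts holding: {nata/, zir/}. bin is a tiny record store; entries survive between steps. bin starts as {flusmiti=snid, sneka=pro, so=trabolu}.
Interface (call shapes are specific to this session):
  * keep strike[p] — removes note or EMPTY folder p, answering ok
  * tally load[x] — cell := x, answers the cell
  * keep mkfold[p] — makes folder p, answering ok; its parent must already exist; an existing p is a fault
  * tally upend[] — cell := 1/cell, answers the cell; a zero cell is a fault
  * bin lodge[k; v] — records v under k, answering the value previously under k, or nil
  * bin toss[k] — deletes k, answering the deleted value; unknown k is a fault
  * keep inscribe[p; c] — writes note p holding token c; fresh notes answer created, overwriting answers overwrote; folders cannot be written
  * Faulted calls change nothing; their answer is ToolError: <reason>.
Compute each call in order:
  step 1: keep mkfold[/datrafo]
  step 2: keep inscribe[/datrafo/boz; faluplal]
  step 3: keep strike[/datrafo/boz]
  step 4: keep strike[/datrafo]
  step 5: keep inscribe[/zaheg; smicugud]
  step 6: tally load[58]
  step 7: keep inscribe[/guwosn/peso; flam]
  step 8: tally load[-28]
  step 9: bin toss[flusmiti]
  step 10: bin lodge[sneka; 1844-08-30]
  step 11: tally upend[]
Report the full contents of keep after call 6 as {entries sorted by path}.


→ keep mkfold(p→/datrafo)
← ok
→ keep inscribe(p→/datrafo/boz, c→faluplal)
← created
→ keep strike(p→/datrafo/boz)
← ok
→ keep strike(p→/datrafo)
← ok
→ keep inscribe(p→/zaheg, c→smicugud)
← created
→ tally load(x→58)
← 58
→ keep inscribe(p→/guwosn/peso, c→flam)
← ToolError: no parent
→ tally load(x→-28)
← -28
→ bin toss(k→flusmiti)
← snid
→ bin lodge(k→sneka, v→1844-08-30)
← pro
→ tally upend()
← -1/28

Answer: {nata/, zaheg=smicugud, zir/}


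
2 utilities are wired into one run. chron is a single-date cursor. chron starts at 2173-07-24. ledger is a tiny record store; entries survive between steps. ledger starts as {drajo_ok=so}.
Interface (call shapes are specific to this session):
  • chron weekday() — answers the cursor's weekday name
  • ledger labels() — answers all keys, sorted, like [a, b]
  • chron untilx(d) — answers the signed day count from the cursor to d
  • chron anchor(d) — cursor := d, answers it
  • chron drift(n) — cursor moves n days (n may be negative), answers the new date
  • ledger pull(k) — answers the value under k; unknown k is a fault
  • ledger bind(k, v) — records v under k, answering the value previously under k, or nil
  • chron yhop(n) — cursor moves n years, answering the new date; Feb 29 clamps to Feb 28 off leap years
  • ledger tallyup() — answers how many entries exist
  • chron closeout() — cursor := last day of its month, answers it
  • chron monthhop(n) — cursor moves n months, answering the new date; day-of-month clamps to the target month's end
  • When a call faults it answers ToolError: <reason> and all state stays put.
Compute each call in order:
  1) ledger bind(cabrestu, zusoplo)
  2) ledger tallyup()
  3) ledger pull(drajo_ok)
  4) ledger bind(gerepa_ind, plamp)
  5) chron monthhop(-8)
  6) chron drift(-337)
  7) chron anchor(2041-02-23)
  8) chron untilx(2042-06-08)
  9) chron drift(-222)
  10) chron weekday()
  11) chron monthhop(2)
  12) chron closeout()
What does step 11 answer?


Answer: 2040-09-16

Derivation:
==> ledger bind(k: cabrestu, v: zusoplo)
<== nil
==> ledger tallyup()
<== 2
==> ledger pull(k: drajo_ok)
<== so
==> ledger bind(k: gerepa_ind, v: plamp)
<== nil
==> chron monthhop(n: -8)
<== 2172-11-24
==> chron drift(n: -337)
<== 2171-12-23
==> chron anchor(d: 2041-02-23)
<== 2041-02-23
==> chron untilx(d: 2042-06-08)
<== 470
==> chron drift(n: -222)
<== 2040-07-16
==> chron weekday()
<== Monday
==> chron monthhop(n: 2)
<== 2040-09-16
==> chron closeout()
<== 2040-09-30


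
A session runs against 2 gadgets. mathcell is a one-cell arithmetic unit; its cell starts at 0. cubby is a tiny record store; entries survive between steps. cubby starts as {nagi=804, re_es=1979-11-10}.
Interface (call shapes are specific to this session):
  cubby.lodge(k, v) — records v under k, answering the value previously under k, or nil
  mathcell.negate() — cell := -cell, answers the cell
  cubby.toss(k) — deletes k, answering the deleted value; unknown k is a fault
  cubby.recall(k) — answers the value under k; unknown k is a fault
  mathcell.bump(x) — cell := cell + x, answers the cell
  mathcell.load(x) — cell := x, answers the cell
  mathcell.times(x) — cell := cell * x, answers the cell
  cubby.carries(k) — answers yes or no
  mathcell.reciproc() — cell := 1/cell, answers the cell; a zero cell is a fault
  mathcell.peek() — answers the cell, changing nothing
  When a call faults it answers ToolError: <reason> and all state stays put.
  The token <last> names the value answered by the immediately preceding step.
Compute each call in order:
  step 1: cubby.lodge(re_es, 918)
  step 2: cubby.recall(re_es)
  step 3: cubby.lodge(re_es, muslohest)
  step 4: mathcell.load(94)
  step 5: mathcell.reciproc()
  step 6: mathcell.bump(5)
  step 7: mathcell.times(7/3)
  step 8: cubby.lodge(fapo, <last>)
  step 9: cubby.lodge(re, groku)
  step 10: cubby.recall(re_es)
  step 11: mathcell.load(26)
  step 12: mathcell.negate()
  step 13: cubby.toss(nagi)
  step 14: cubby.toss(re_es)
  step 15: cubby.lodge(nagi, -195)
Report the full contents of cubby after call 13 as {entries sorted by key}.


Answer: {fapo=1099/94, re=groku, re_es=muslohest}

Derivation:
I use cubby.lodge(k=re_es, v=918), — result: 1979-11-10.
I invoke cubby.recall(k=re_es), and get 918.
I run cubby.lodge(k=re_es, v=muslohest), and see 918.
Next I call mathcell.load(x=94), yielding 94.
Now I run mathcell.reciproc, and observe 1/94.
I use mathcell.bump(x=5), — result: 471/94.
Using mathcell.times(x=7/3), and see 1099/94.
Invoking cubby.lodge(k=fapo, v=<last>), — result: nil.
Next I call cubby.lodge(k=re, v=groku): nil.
Now I run cubby.recall(k=re_es), yielding muslohest.
Next I call mathcell.load(x=26), yielding 26.
I use mathcell.negate(): -26.
I invoke cubby.toss(k=nagi), → 804.
I use cubby.toss(k=re_es), giving muslohest.
I use cubby.lodge(k=nagi, v=-195), → nil.


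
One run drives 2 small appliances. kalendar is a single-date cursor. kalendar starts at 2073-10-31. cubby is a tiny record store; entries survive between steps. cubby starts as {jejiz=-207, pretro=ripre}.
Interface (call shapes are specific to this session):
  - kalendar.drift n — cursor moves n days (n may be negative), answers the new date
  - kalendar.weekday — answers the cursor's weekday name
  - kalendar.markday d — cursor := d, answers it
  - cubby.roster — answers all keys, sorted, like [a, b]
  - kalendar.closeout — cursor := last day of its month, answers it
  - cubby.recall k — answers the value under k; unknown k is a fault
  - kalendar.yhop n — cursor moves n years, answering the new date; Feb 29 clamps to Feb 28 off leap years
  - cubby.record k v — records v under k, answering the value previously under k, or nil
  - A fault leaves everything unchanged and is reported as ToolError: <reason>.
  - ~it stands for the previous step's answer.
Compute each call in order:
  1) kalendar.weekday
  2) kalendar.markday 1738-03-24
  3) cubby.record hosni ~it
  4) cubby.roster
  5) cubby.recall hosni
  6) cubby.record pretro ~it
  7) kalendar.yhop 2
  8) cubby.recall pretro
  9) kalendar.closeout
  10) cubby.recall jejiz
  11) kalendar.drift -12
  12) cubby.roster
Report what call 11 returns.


;; 1. kalendar.weekday() => Tuesday
;; 2. kalendar.markday(1738-03-24) => 1738-03-24
;; 3. cubby.record(hosni, ~it) => nil
;; 4. cubby.roster() => [hosni, jejiz, pretro]
;; 5. cubby.recall(hosni) => 1738-03-24
;; 6. cubby.record(pretro, ~it) => ripre
;; 7. kalendar.yhop(2) => 1740-03-24
;; 8. cubby.recall(pretro) => 1738-03-24
;; 9. kalendar.closeout() => 1740-03-31
;; 10. cubby.recall(jejiz) => -207
;; 11. kalendar.drift(-12) => 1740-03-19
;; 12. cubby.roster() => [hosni, jejiz, pretro]

Answer: 1740-03-19


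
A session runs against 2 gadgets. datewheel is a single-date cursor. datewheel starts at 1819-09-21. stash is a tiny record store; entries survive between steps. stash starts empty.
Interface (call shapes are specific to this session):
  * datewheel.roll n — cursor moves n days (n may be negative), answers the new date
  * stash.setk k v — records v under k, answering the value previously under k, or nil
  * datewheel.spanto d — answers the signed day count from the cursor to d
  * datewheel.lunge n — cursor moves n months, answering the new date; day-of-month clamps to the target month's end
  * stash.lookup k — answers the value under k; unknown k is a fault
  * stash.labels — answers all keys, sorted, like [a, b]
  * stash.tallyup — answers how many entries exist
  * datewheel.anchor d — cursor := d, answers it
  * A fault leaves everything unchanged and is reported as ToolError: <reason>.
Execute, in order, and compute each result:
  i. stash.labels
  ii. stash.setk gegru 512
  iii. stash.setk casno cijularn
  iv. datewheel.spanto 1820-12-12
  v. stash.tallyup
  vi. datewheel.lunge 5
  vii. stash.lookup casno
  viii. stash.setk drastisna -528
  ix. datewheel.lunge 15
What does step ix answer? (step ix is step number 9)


Now I run stash.labels: [].
I call stash.setk passing k='gegru', v='512', — result: nil.
I invoke stash.setk passing k='casno', v='cijularn', and see nil.
I call datewheel.spanto passing d='1820-12-12', and get 448.
Now I run stash.tallyup, and get 2.
I try datewheel.lunge passing n='5', yielding 1820-02-21.
Now I run stash.lookup passing k='casno', and get cijularn.
Using stash.setk passing k='drastisna', v='-528', — result: nil.
I run datewheel.lunge passing n='15', and observe 1821-05-21.

Answer: 1821-05-21


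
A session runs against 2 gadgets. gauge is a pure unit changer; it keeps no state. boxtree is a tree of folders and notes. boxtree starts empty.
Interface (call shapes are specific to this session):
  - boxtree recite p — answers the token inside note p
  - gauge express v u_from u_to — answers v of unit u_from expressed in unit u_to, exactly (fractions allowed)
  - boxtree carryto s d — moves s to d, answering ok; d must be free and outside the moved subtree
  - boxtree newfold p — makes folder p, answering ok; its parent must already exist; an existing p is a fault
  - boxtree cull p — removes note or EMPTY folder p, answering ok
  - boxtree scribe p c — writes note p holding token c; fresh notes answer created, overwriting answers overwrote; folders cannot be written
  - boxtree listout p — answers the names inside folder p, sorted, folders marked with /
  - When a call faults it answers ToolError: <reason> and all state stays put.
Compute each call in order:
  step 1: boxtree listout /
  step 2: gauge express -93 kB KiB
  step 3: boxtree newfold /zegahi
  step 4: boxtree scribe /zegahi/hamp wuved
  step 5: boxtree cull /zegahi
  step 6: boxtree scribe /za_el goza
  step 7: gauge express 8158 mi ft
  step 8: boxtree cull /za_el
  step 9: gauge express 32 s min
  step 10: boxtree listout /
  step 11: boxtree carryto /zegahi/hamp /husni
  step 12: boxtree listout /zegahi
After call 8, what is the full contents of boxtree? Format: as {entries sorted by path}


>>> boxtree listout /
= []
>>> gauge express -93 kB KiB
= -11625/128
>>> boxtree newfold /zegahi
= ok
>>> boxtree scribe /zegahi/hamp wuved
= created
>>> boxtree cull /zegahi
= ToolError: not empty
>>> boxtree scribe /za_el goza
= created
>>> gauge express 8158 mi ft
= 43074240
>>> boxtree cull /za_el
= ok
>>> gauge express 32 s min
= 8/15
>>> boxtree listout /
= [zegahi/]
>>> boxtree carryto /zegahi/hamp /husni
= ok
>>> boxtree listout /zegahi
= []

Answer: {zegahi/, zegahi/hamp=wuved}


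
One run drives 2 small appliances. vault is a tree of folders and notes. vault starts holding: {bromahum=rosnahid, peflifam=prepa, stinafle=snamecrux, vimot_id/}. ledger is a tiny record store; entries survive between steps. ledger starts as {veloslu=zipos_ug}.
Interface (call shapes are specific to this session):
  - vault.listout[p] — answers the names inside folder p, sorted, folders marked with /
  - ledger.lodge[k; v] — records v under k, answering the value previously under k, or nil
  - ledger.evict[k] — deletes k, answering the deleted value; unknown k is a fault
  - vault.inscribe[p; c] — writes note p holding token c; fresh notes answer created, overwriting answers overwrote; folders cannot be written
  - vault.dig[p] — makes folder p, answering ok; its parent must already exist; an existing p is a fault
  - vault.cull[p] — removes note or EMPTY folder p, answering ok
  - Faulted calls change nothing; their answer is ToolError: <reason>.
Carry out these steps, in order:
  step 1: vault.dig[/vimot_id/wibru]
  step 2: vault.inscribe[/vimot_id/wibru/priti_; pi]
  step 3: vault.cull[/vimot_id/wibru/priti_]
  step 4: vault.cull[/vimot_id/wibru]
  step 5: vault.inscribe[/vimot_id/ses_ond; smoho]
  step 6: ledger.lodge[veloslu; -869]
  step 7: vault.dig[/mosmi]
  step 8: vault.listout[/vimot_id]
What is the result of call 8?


Answer: [ses_ond]

Derivation:
$ dig p→/vimot_id/wibru
  ok
$ inscribe p→/vimot_id/wibru/priti_ c→pi
  created
$ cull p→/vimot_id/wibru/priti_
  ok
$ cull p→/vimot_id/wibru
  ok
$ inscribe p→/vimot_id/ses_ond c→smoho
  created
$ lodge k→veloslu v→-869
  zipos_ug
$ dig p→/mosmi
  ok
$ listout p→/vimot_id
  [ses_ond]


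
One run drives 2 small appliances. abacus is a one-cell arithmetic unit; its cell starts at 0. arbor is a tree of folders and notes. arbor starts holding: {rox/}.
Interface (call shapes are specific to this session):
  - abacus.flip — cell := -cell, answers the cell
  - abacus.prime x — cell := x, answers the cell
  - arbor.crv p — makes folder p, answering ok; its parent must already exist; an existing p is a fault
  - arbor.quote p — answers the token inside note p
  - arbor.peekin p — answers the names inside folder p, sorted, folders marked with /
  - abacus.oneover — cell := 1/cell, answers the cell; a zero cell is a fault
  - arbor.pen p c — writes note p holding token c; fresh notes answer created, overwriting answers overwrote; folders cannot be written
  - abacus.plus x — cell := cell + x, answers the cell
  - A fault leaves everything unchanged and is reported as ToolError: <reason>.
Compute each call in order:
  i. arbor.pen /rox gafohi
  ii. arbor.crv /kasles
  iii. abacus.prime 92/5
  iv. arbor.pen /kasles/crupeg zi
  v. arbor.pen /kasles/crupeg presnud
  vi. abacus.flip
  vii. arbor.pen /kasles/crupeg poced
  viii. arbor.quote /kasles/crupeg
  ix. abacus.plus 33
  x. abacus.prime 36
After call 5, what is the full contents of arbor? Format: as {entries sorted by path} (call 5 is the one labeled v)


Answer: {kasles/, kasles/crupeg=presnud, rox/}

Derivation:
Next I call arbor.pen on p→/rox, c→gafohi, which returns ToolError: is a directory.
Next I call arbor.crv on p→/kasles, and observe ok.
Then abacus.prime on x→92/5, which returns 92/5.
Using arbor.pen on p→/kasles/crupeg, c→zi, and observe created.
I call arbor.pen on p→/kasles/crupeg, c→presnud, yielding overwrote.
Using abacus.flip(), → -92/5.
I invoke arbor.pen on p→/kasles/crupeg, c→poced, → overwrote.
I call arbor.quote on p→/kasles/crupeg, which returns poced.
Using abacus.plus on x→33: 73/5.
I use abacus.prime on x→36: 36.


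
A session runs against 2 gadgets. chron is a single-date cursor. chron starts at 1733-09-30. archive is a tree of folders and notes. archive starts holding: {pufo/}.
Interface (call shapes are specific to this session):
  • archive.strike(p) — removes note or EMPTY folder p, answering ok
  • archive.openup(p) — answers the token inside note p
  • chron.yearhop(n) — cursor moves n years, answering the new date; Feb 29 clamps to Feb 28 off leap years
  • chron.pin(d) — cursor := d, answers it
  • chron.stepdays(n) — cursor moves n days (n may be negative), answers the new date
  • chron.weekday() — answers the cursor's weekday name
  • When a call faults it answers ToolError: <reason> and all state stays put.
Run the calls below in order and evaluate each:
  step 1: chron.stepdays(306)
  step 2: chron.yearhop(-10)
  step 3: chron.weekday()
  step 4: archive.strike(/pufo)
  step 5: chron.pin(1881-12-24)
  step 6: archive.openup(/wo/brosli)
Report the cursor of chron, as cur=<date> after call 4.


Answer: cur=1724-08-02

Derivation:
% chron.stepdays n='306'
[out] 1734-08-02
% chron.yearhop n='-10'
[out] 1724-08-02
% chron.weekday
[out] Wednesday
% archive.strike p='/pufo'
[out] ok
% chron.pin d='1881-12-24'
[out] 1881-12-24
% archive.openup p='/wo/brosli'
[out] ToolError: not found


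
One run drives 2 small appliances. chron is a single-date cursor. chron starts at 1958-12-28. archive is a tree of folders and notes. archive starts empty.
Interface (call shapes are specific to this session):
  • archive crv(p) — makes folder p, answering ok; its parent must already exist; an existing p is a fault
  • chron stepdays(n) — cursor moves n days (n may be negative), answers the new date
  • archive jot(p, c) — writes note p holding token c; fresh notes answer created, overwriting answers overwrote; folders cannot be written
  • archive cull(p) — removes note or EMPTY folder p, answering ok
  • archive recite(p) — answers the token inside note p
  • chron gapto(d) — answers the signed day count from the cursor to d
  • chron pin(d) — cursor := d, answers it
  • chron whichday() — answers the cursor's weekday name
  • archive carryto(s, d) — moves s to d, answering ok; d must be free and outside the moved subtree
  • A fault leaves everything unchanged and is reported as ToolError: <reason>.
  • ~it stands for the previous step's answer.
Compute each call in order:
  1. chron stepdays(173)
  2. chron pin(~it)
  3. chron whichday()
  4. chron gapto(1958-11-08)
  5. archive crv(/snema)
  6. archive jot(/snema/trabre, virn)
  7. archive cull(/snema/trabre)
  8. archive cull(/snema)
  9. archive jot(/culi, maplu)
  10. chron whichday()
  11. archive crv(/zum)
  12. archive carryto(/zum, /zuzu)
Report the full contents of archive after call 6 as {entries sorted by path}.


> chron stepdays n=173
  1959-06-19
> chron pin d=~it
  1959-06-19
> chron whichday
  Friday
> chron gapto d=1958-11-08
  -223
> archive crv p=/snema
  ok
> archive jot p=/snema/trabre c=virn
  created
> archive cull p=/snema/trabre
  ok
> archive cull p=/snema
  ok
> archive jot p=/culi c=maplu
  created
> chron whichday
  Friday
> archive crv p=/zum
  ok
> archive carryto s=/zum d=/zuzu
  ok

Answer: {snema/, snema/trabre=virn}
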